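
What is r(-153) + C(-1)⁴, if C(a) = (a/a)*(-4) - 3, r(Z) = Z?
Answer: 2248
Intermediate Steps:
C(a) = -7 (C(a) = 1*(-4) - 3 = -4 - 3 = -7)
r(-153) + C(-1)⁴ = -153 + (-7)⁴ = -153 + 2401 = 2248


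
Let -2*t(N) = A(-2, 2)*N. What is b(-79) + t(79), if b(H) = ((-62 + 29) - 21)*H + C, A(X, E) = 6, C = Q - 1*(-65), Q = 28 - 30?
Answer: 4092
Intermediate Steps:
Q = -2
C = 63 (C = -2 - 1*(-65) = -2 + 65 = 63)
b(H) = 63 - 54*H (b(H) = ((-62 + 29) - 21)*H + 63 = (-33 - 21)*H + 63 = -54*H + 63 = 63 - 54*H)
t(N) = -3*N
b(-79) + t(79) = (63 - 54*(-79)) - 3*79 = (63 + 4266) - 237 = 4329 - 237 = 4092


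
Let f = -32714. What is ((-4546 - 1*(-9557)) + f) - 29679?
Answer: -57382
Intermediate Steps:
((-4546 - 1*(-9557)) + f) - 29679 = ((-4546 - 1*(-9557)) - 32714) - 29679 = ((-4546 + 9557) - 32714) - 29679 = (5011 - 32714) - 29679 = -27703 - 29679 = -57382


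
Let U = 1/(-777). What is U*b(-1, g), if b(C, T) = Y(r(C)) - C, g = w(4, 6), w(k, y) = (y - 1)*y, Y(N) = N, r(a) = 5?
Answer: -2/259 ≈ -0.0077220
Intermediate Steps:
w(k, y) = y*(-1 + y) (w(k, y) = (-1 + y)*y = y*(-1 + y))
g = 30 (g = 6*(-1 + 6) = 6*5 = 30)
b(C, T) = 5 - C
U = -1/777 ≈ -0.0012870
U*b(-1, g) = -(5 - 1*(-1))/777 = -(5 + 1)/777 = -1/777*6 = -2/259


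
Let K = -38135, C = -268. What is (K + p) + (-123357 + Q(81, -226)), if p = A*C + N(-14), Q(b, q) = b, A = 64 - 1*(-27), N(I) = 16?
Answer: -185783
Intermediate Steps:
A = 91 (A = 64 + 27 = 91)
p = -24372 (p = 91*(-268) + 16 = -24388 + 16 = -24372)
(K + p) + (-123357 + Q(81, -226)) = (-38135 - 24372) + (-123357 + 81) = -62507 - 123276 = -185783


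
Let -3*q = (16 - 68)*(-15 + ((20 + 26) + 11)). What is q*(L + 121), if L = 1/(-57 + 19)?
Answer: 1673308/19 ≈ 88069.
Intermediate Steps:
L = -1/38 (L = 1/(-38) = -1/38 ≈ -0.026316)
q = 728 (q = -(16 - 68)*(-15 + ((20 + 26) + 11))/3 = -(-52)*(-15 + (46 + 11))/3 = -(-52)*(-15 + 57)/3 = -(-52)*42/3 = -⅓*(-2184) = 728)
q*(L + 121) = 728*(-1/38 + 121) = 728*(4597/38) = 1673308/19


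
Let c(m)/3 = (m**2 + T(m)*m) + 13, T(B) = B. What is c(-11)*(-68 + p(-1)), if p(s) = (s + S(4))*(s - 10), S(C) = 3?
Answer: -68850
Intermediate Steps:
p(s) = (-10 + s)*(3 + s) (p(s) = (s + 3)*(s - 10) = (3 + s)*(-10 + s) = (-10 + s)*(3 + s))
c(m) = 39 + 6*m**2 (c(m) = 3*((m**2 + m*m) + 13) = 3*((m**2 + m**2) + 13) = 3*(2*m**2 + 13) = 3*(13 + 2*m**2) = 39 + 6*m**2)
c(-11)*(-68 + p(-1)) = (39 + 6*(-11)**2)*(-68 + (-30 + (-1)**2 - 7*(-1))) = (39 + 6*121)*(-68 + (-30 + 1 + 7)) = (39 + 726)*(-68 - 22) = 765*(-90) = -68850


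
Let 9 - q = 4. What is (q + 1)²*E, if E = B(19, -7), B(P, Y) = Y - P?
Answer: -936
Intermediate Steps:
q = 5 (q = 9 - 1*4 = 9 - 4 = 5)
E = -26 (E = -7 - 1*19 = -7 - 19 = -26)
(q + 1)²*E = (5 + 1)²*(-26) = 6²*(-26) = 36*(-26) = -936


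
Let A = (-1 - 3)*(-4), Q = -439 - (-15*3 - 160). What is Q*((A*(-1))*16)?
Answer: 59904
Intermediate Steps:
Q = -234 (Q = -439 - (-45 - 160) = -439 - 1*(-205) = -439 + 205 = -234)
A = 16 (A = -4*(-4) = 16)
Q*((A*(-1))*16) = -234*16*(-1)*16 = -(-3744)*16 = -234*(-256) = 59904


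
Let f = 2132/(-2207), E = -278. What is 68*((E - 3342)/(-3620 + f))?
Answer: 33954695/499467 ≈ 67.982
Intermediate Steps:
f = -2132/2207 (f = 2132*(-1/2207) = -2132/2207 ≈ -0.96602)
68*((E - 3342)/(-3620 + f)) = 68*((-278 - 3342)/(-3620 - 2132/2207)) = 68*(-3620/(-7991472/2207)) = 68*(-3620*(-2207/7991472)) = 68*(1997335/1997868) = 33954695/499467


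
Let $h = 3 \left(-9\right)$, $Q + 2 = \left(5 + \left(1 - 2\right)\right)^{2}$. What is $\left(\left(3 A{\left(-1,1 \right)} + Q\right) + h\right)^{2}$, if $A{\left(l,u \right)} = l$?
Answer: $256$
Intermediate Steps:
$Q = 14$ ($Q = -2 + \left(5 + \left(1 - 2\right)\right)^{2} = -2 + \left(5 - 1\right)^{2} = -2 + 4^{2} = -2 + 16 = 14$)
$h = -27$
$\left(\left(3 A{\left(-1,1 \right)} + Q\right) + h\right)^{2} = \left(\left(3 \left(-1\right) + 14\right) - 27\right)^{2} = \left(\left(-3 + 14\right) - 27\right)^{2} = \left(11 - 27\right)^{2} = \left(-16\right)^{2} = 256$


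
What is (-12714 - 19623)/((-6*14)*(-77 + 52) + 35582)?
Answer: -32337/37682 ≈ -0.85816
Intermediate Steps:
(-12714 - 19623)/((-6*14)*(-77 + 52) + 35582) = -32337/(-84*(-25) + 35582) = -32337/(2100 + 35582) = -32337/37682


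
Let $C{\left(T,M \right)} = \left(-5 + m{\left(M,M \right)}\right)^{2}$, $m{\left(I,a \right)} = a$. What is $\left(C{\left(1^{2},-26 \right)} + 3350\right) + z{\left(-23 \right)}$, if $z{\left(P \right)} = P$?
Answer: $4288$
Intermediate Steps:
$C{\left(T,M \right)} = \left(-5 + M\right)^{2}$
$\left(C{\left(1^{2},-26 \right)} + 3350\right) + z{\left(-23 \right)} = \left(\left(-5 - 26\right)^{2} + 3350\right) - 23 = \left(\left(-31\right)^{2} + 3350\right) - 23 = \left(961 + 3350\right) - 23 = 4311 - 23 = 4288$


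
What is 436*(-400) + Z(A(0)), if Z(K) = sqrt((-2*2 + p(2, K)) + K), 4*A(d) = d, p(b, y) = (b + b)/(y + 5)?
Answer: -174400 + 4*I*sqrt(5)/5 ≈ -1.744e+5 + 1.7889*I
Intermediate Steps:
p(b, y) = 2*b/(5 + y) (p(b, y) = (2*b)/(5 + y) = 2*b/(5 + y))
A(d) = d/4
Z(K) = sqrt(-4 + K + 4/(5 + K)) (Z(K) = sqrt((-2*2 + 2*2/(5 + K)) + K) = sqrt((-4 + 4/(5 + K)) + K) = sqrt(-4 + K + 4/(5 + K)))
436*(-400) + Z(A(0)) = 436*(-400) + sqrt((-16 + (1/4)*0 + ((1/4)*0)**2)/(5 + (1/4)*0)) = -174400 + sqrt((-16 + 0 + 0**2)/(5 + 0)) = -174400 + sqrt((-16 + 0 + 0)/5) = -174400 + sqrt((1/5)*(-16)) = -174400 + sqrt(-16/5) = -174400 + 4*I*sqrt(5)/5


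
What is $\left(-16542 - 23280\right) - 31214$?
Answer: $-71036$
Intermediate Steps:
$\left(-16542 - 23280\right) - 31214 = -39822 - 31214 = -71036$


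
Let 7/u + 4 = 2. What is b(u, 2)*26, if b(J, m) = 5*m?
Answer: 260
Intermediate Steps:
u = -7/2 (u = 7/(-4 + 2) = 7/(-2) = 7*(-½) = -7/2 ≈ -3.5000)
b(u, 2)*26 = (5*2)*26 = 10*26 = 260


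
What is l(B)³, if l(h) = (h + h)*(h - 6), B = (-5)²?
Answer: 857375000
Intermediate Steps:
B = 25
l(h) = 2*h*(-6 + h) (l(h) = (2*h)*(-6 + h) = 2*h*(-6 + h))
l(B)³ = (2*25*(-6 + 25))³ = (2*25*19)³ = 950³ = 857375000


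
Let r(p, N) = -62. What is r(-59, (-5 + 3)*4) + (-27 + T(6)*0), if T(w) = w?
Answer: -89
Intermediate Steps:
r(-59, (-5 + 3)*4) + (-27 + T(6)*0) = -62 + (-27 + 6*0) = -62 + (-27 + 0) = -62 - 27 = -89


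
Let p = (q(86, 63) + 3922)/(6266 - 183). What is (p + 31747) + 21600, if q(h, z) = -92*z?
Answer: 324507927/6083 ≈ 53347.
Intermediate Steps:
p = -1874/6083 (p = (-92*63 + 3922)/(6266 - 183) = (-5796 + 3922)/6083 = -1874*1/6083 = -1874/6083 ≈ -0.30807)
(p + 31747) + 21600 = (-1874/6083 + 31747) + 21600 = 193115127/6083 + 21600 = 324507927/6083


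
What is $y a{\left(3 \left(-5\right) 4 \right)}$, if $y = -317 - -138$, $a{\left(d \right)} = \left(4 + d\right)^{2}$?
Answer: $-561344$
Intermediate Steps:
$y = -179$ ($y = -317 + 138 = -179$)
$y a{\left(3 \left(-5\right) 4 \right)} = - 179 \left(4 + 3 \left(-5\right) 4\right)^{2} = - 179 \left(4 - 60\right)^{2} = - 179 \left(-56\right)^{2} = \left(-179\right) 3136 = -561344$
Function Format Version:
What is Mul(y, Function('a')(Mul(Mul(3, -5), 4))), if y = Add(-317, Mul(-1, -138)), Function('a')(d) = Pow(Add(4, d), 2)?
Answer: -561344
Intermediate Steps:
y = -179 (y = Add(-317, 138) = -179)
Mul(y, Function('a')(Mul(Mul(3, -5), 4))) = Mul(-179, Pow(Add(4, Mul(Mul(3, -5), 4)), 2)) = Mul(-179, Pow(Add(4, Mul(-15, 4)), 2)) = Mul(-179, Pow(Add(4, -60), 2)) = Mul(-179, Pow(-56, 2)) = Mul(-179, 3136) = -561344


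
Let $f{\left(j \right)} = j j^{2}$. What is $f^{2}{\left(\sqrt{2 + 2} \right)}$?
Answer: $64$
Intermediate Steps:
$f{\left(j \right)} = j^{3}$
$f^{2}{\left(\sqrt{2 + 2} \right)} = \left(\left(\sqrt{2 + 2}\right)^{3}\right)^{2} = \left(\left(\sqrt{4}\right)^{3}\right)^{2} = \left(2^{3}\right)^{2} = 8^{2} = 64$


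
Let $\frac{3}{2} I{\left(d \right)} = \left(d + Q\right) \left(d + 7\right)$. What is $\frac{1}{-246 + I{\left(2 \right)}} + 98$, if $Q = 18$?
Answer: $\frac{12347}{126} \approx 97.992$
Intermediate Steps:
$I{\left(d \right)} = \frac{2 \left(7 + d\right) \left(18 + d\right)}{3}$ ($I{\left(d \right)} = \frac{2 \left(d + 18\right) \left(d + 7\right)}{3} = \frac{2 \left(18 + d\right) \left(7 + d\right)}{3} = \frac{2 \left(7 + d\right) \left(18 + d\right)}{3}$)
$\frac{1}{-246 + I{\left(2 \right)}} + 98 = \frac{1}{-246 + \left(84 + \frac{2 \cdot 2^{2}}{3} + \frac{50}{3} \cdot 2\right)} + 98 = \frac{1}{-246 + \left(84 + \frac{2}{3} \cdot 4 + \frac{100}{3}\right)} + 98 = \frac{1}{-246 + \left(84 + \frac{8}{3} + \frac{100}{3}\right)} + 98 = \frac{1}{-246 + 120} + 98 = \frac{1}{-126} + 98 = - \frac{1}{126} + 98 = \frac{12347}{126}$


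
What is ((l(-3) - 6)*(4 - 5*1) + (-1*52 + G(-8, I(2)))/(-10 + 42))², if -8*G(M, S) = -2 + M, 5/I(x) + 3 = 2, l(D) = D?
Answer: 900601/16384 ≈ 54.968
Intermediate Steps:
I(x) = -5 (I(x) = 5/(-3 + 2) = 5/(-1) = 5*(-1) = -5)
G(M, S) = ¼ - M/8 (G(M, S) = -(-2 + M)/8 = ¼ - M/8)
((l(-3) - 6)*(4 - 5*1) + (-1*52 + G(-8, I(2)))/(-10 + 42))² = ((-3 - 6)*(4 - 5*1) + (-1*52 + (¼ - ⅛*(-8)))/(-10 + 42))² = (-9*(4 - 5) + (-52 + (¼ + 1))/32)² = (-9*(-1) + (-52 + 5/4)*(1/32))² = (9 - 203/4*1/32)² = (9 - 203/128)² = (949/128)² = 900601/16384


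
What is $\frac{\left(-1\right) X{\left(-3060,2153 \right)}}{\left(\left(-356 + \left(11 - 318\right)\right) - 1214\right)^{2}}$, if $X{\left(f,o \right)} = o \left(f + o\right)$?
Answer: $\frac{1952771}{3523129} \approx 0.55427$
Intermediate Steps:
$\frac{\left(-1\right) X{\left(-3060,2153 \right)}}{\left(\left(-356 + \left(11 - 318\right)\right) - 1214\right)^{2}} = \frac{\left(-1\right) 2153 \left(-3060 + 2153\right)}{\left(\left(-356 + \left(11 - 318\right)\right) - 1214\right)^{2}} = \frac{\left(-1\right) 2153 \left(-907\right)}{\left(\left(-356 - 307\right) - 1214\right)^{2}} = \frac{\left(-1\right) \left(-1952771\right)}{\left(-663 - 1214\right)^{2}} = \frac{1952771}{\left(-1877\right)^{2}} = \frac{1952771}{3523129}$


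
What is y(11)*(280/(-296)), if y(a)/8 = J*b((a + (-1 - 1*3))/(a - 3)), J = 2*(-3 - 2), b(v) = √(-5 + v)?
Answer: 700*I*√66/37 ≈ 153.7*I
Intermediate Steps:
J = -10 (J = 2*(-5) = -10)
y(a) = -80*√(-5 + (-4 + a)/(-3 + a)) (y(a) = 8*(-10*√(-5 + (a + (-1 - 1*3))/(a - 3))) = 8*(-10*√(-5 + (a + (-1 - 3))/(-3 + a))) = 8*(-10*√(-5 + (a - 4)/(-3 + a))) = 8*(-10*√(-5 + (-4 + a)/(-3 + a))) = -80*√(-5 + (-4 + a)/(-3 + a)))
y(11)*(280/(-296)) = (-80*I*√(-11 + 4*11)/√(-3 + 11))*(280/(-296)) = (-80*I*√2*√(-11 + 44)/4)*(280*(-1/296)) = -80*I*√66/4*(-35/37) = -20*I*√66*(-35/37) = 700*I*√66/37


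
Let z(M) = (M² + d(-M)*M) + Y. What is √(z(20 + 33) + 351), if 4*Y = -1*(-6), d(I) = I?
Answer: √1410/2 ≈ 18.775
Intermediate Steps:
Y = 3/2 (Y = (-1*(-6))/4 = (¼)*6 = 3/2 ≈ 1.5000)
z(M) = 3/2 (z(M) = (M² + (-M)*M) + 3/2 = (M² - M²) + 3/2 = 0 + 3/2 = 3/2)
√(z(20 + 33) + 351) = √(3/2 + 351) = √(705/2) = √1410/2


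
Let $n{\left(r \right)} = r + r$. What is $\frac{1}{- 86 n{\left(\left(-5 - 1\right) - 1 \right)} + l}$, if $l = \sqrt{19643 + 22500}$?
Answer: $\frac{1204}{1407473} - \frac{\sqrt{42143}}{1407473} \approx 0.00070958$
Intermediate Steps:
$l = \sqrt{42143} \approx 205.29$
$n{\left(r \right)} = 2 r$
$\frac{1}{- 86 n{\left(\left(-5 - 1\right) - 1 \right)} + l} = \frac{1}{- 86 \cdot 2 \left(\left(-5 - 1\right) - 1\right) + \sqrt{42143}} = \frac{1}{- 86 \cdot 2 \left(-6 - 1\right) + \sqrt{42143}} = \frac{1}{- 86 \cdot 2 \left(-7\right) + \sqrt{42143}} = \frac{1}{\left(-86\right) \left(-14\right) + \sqrt{42143}} = \frac{1}{1204 + \sqrt{42143}}$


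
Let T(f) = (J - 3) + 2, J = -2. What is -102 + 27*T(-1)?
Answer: -183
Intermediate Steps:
T(f) = -3 (T(f) = (-2 - 3) + 2 = -5 + 2 = -3)
-102 + 27*T(-1) = -102 + 27*(-3) = -102 - 81 = -183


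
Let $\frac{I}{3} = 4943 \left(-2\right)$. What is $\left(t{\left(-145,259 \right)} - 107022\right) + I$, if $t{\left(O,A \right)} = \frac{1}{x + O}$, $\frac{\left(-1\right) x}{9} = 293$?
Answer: $- \frac{380243761}{2782} \approx -1.3668 \cdot 10^{5}$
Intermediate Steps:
$x = -2637$ ($x = \left(-9\right) 293 = -2637$)
$I = -29658$ ($I = 3 \cdot 4943 \left(-2\right) = 3 \left(-9886\right) = -29658$)
$t{\left(O,A \right)} = \frac{1}{-2637 + O}$
$\left(t{\left(-145,259 \right)} - 107022\right) + I = \left(\frac{1}{-2637 - 145} - 107022\right) - 29658 = \left(\frac{1}{-2782} - 107022\right) - 29658 = \left(- \frac{1}{2782} - 107022\right) - 29658 = - \frac{297735205}{2782} - 29658 = - \frac{380243761}{2782}$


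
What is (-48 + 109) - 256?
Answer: -195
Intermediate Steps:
(-48 + 109) - 256 = 61 - 256 = -195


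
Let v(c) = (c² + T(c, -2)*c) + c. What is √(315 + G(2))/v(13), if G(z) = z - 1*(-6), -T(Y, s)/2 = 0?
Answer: √323/182 ≈ 0.098748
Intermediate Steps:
T(Y, s) = 0 (T(Y, s) = -2*0 = 0)
v(c) = c + c² (v(c) = (c² + 0*c) + c = (c² + 0) + c = c² + c = c + c²)
G(z) = 6 + z (G(z) = z + 6 = 6 + z)
√(315 + G(2))/v(13) = √(315 + (6 + 2))/((13*(1 + 13))) = √(315 + 8)/((13*14)) = √323/182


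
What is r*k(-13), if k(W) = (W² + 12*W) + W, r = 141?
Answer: 0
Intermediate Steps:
k(W) = W² + 13*W
r*k(-13) = 141*(-13*(13 - 13)) = 141*(-13*0) = 141*0 = 0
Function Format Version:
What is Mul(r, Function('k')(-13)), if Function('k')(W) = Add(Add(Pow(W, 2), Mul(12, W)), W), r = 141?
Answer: 0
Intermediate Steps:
Function('k')(W) = Add(Pow(W, 2), Mul(13, W))
Mul(r, Function('k')(-13)) = Mul(141, Mul(-13, Add(13, -13))) = Mul(141, Mul(-13, 0)) = Mul(141, 0) = 0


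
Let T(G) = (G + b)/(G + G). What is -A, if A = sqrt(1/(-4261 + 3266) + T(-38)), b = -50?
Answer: -sqrt(413471255)/18905 ≈ -1.0756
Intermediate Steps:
T(G) = (-50 + G)/(2*G) (T(G) = (G - 50)/(G + G) = (-50 + G)/((2*G)) = (-50 + G)*(1/(2*G)) = (-50 + G)/(2*G))
A = sqrt(413471255)/18905 (A = sqrt(1/(-4261 + 3266) + (1/2)*(-50 - 38)/(-38)) = sqrt(1/(-995) + (1/2)*(-1/38)*(-88)) = sqrt(-1/995 + 22/19) = sqrt(21871/18905) = sqrt(413471255)/18905 ≈ 1.0756)
-A = -sqrt(413471255)/18905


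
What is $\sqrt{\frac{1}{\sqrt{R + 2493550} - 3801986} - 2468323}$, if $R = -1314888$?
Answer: $\frac{\sqrt{-9384529489479 + 2468323 \sqrt{1178662}}}{\sqrt{3801986 - \sqrt{1178662}}} \approx 1571.1 i$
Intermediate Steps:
$\sqrt{\frac{1}{\sqrt{R + 2493550} - 3801986} - 2468323} = \sqrt{\frac{1}{\sqrt{-1314888 + 2493550} - 3801986} - 2468323} = \sqrt{\frac{1}{\sqrt{1178662} - 3801986} - 2468323} = \sqrt{\frac{1}{-3801986 + \sqrt{1178662}} - 2468323} = \sqrt{-2468323 + \frac{1}{-3801986 + \sqrt{1178662}}}$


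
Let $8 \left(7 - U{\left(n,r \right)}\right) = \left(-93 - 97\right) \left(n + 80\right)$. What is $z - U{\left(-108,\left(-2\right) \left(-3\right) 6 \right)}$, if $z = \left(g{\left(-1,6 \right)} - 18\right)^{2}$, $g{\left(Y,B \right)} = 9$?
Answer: $739$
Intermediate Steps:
$U{\left(n,r \right)} = 1907 + \frac{95 n}{4}$ ($U{\left(n,r \right)} = 7 - \frac{\left(-93 - 97\right) \left(n + 80\right)}{8} = 7 - \frac{\left(-190\right) \left(80 + n\right)}{8} = 7 - \frac{-15200 - 190 n}{8} = 7 + \left(1900 + \frac{95 n}{4}\right) = 1907 + \frac{95 n}{4}$)
$z = 81$ ($z = \left(9 - 18\right)^{2} = \left(-9\right)^{2} = 81$)
$z - U{\left(-108,\left(-2\right) \left(-3\right) 6 \right)} = 81 - \left(1907 + \frac{95}{4} \left(-108\right)\right) = 81 - \left(1907 - 2565\right) = 81 - -658 = 81 + 658 = 739$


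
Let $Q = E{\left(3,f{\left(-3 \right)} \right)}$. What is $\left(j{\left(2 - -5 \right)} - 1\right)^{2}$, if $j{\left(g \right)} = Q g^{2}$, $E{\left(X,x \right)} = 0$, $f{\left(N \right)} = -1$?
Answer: $1$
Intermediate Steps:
$Q = 0$
$j{\left(g \right)} = 0$ ($j{\left(g \right)} = 0 g^{2} = 0$)
$\left(j{\left(2 - -5 \right)} - 1\right)^{2} = \left(0 - 1\right)^{2} = \left(-1\right)^{2} = 1$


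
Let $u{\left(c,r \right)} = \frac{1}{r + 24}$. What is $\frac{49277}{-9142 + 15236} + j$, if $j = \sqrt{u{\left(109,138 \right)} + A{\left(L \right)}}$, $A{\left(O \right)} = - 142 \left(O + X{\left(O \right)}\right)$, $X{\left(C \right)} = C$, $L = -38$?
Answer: $\frac{49277}{6094} + \frac{13 \sqrt{20690}}{18} \approx 111.97$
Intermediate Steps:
$u{\left(c,r \right)} = \frac{1}{24 + r}$
$A{\left(O \right)} = - 284 O$ ($A{\left(O \right)} = - 142 \left(O + O\right) = - 142 \cdot 2 O = - 284 O$)
$j = \frac{13 \sqrt{20690}}{18}$ ($j = \sqrt{\frac{1}{24 + 138} - -10792} = \sqrt{\frac{1}{162} + 10792} = \sqrt{\frac{1748305}{162}} = \frac{13 \sqrt{20690}}{18} \approx 103.88$)
$\frac{49277}{-9142 + 15236} + j = \frac{49277}{-9142 + 15236} + \frac{13 \sqrt{20690}}{18} = \frac{49277}{6094} + \frac{13 \sqrt{20690}}{18}$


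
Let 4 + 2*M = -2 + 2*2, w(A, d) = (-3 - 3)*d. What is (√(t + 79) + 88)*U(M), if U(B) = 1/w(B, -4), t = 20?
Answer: 11/3 + √11/8 ≈ 4.0812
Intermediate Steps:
w(A, d) = -6*d
M = -1 (M = -2 + (-2 + 2*2)/2 = -2 + (-2 + 4)/2 = -2 + (½)*2 = -2 + 1 = -1)
U(B) = 1/24 (U(B) = 1/(-6*(-4)) = 1/24)
(√(t + 79) + 88)*U(M) = (√(20 + 79) + 88)*(1/24) = (√99 + 88)*(1/24) = (3*√11 + 88)*(1/24) = (88 + 3*√11)*(1/24) = 11/3 + √11/8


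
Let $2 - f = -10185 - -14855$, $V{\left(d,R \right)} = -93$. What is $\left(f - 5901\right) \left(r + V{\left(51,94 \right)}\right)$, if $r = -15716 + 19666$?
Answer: $-40764633$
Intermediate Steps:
$r = 3950$
$f = -4668$ ($f = 2 - \left(-10185 - -14855\right) = 2 - \left(-10185 + 14855\right) = 2 - 4670 = -4668$)
$\left(f - 5901\right) \left(r + V{\left(51,94 \right)}\right) = \left(-4668 - 5901\right) \left(3950 - 93\right) = \left(-10569\right) 3857 = -40764633$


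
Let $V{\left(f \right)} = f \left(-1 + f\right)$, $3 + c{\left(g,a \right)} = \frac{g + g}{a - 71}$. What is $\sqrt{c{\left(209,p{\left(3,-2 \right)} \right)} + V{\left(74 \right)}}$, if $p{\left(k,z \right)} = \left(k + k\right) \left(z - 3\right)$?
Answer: $\frac{\sqrt{55032981}}{101} \approx 73.45$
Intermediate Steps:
$p{\left(k,z \right)} = 2 k \left(-3 + z\right)$
$c{\left(g,a \right)} = -3 + \frac{2 g}{-71 + a}$ ($c{\left(g,a \right)} = -3 + \frac{g + g}{a - 71} = -3 + \frac{2 g}{-71 + a}$)
$\sqrt{c{\left(209,p{\left(3,-2 \right)} \right)} + V{\left(74 \right)}} = \sqrt{\frac{213 - 3 \cdot 2 \cdot 3 \left(-3 - 2\right) + 2 \cdot 209}{-71 + 2 \cdot 3 \left(-3 - 2\right)} + 74 \left(-1 + 74\right)} = \sqrt{\frac{213 - 3 \cdot 2 \cdot 3 \left(-5\right) + 418}{-71 + 2 \cdot 3 \left(-5\right)} + 74 \cdot 73} = \sqrt{\frac{213 - -90 + 418}{-71 - 30} + 5402} = \sqrt{\frac{213 + 90 + 418}{-101} + 5402} = \sqrt{\left(- \frac{1}{101}\right) 721 + 5402} = \sqrt{- \frac{721}{101} + 5402} = \sqrt{\frac{544881}{101}} = \frac{\sqrt{55032981}}{101}$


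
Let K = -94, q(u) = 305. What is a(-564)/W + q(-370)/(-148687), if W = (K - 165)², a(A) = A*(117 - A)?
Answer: -8161251059/1424867521 ≈ -5.7277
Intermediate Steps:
W = 67081 (W = (-94 - 165)² = (-259)² = 67081)
a(-564)/W + q(-370)/(-148687) = -564*(117 - 1*(-564))/67081 + 305/(-148687) = -564*(117 + 564)*(1/67081) + 305*(-1/148687) = -564*681*(1/67081) - 305/148687 = -384084*1/67081 - 305/148687 = -384084/67081 - 305/148687 = -8161251059/1424867521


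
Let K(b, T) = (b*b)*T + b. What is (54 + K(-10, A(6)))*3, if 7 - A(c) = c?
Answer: 432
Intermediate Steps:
A(c) = 7 - c
K(b, T) = b + T*b² (K(b, T) = b²*T + b = T*b² + b = b + T*b²)
(54 + K(-10, A(6)))*3 = (54 - 10*(1 + (7 - 1*6)*(-10)))*3 = (54 - 10*(1 + (7 - 6)*(-10)))*3 = (54 - 10*(1 + 1*(-10)))*3 = (54 - 10*(1 - 10))*3 = (54 - 10*(-9))*3 = (54 + 90)*3 = 144*3 = 432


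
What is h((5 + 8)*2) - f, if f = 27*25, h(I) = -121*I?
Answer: -3821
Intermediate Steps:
f = 675
h((5 + 8)*2) - f = -121*(5 + 8)*2 - 1*675 = -1573*2 - 675 = -121*26 - 675 = -3146 - 675 = -3821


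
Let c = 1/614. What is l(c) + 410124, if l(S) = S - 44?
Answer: 251789121/614 ≈ 4.1008e+5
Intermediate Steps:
c = 1/614 ≈ 0.0016287
l(S) = -44 + S
l(c) + 410124 = (-44 + 1/614) + 410124 = -27015/614 + 410124 = 251789121/614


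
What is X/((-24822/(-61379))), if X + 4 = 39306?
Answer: 1206158729/12411 ≈ 97185.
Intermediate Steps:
X = 39302 (X = -4 + 39306 = 39302)
X/((-24822/(-61379))) = 39302/((-24822/(-61379))) = 39302/((-24822*(-1/61379))) = 39302/(24822/61379) = 39302*(61379/24822) = 1206158729/12411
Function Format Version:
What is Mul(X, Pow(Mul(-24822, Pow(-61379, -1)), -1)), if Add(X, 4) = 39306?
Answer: Rational(1206158729, 12411) ≈ 97185.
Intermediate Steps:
X = 39302 (X = Add(-4, 39306) = 39302)
Mul(X, Pow(Mul(-24822, Pow(-61379, -1)), -1)) = Mul(39302, Pow(Mul(-24822, Pow(-61379, -1)), -1)) = Mul(39302, Pow(Mul(-24822, Rational(-1, 61379)), -1)) = Mul(39302, Pow(Rational(24822, 61379), -1)) = Mul(39302, Rational(61379, 24822)) = Rational(1206158729, 12411)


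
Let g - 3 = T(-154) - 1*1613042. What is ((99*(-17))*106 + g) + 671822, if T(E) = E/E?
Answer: -1119614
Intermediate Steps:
T(E) = 1
g = -1613038 (g = 3 + (1 - 1*1613042) = 3 + (1 - 1613042) = 3 - 1613041 = -1613038)
((99*(-17))*106 + g) + 671822 = ((99*(-17))*106 - 1613038) + 671822 = (-1683*106 - 1613038) + 671822 = (-178398 - 1613038) + 671822 = -1791436 + 671822 = -1119614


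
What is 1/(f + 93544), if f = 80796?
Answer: 1/174340 ≈ 5.7359e-6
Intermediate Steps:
1/(f + 93544) = 1/(80796 + 93544) = 1/174340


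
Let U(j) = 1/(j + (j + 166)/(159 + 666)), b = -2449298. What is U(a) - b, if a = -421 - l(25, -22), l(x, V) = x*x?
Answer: 38468674373/15706 ≈ 2.4493e+6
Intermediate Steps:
l(x, V) = x²
a = -1046 (a = -421 - 1*25² = -421 - 1*625 = -421 - 625 = -1046)
U(j) = 1/(166/825 + 826*j/825) (U(j) = 1/(j + (166 + j)/825) = 1/(j + (166 + j)*(1/825)) = 1/(j + (166/825 + j/825)) = 1/(166/825 + 826*j/825))
U(a) - b = 825/(2*(83 + 413*(-1046))) - 1*(-2449298) = 825/(2*(83 - 431998)) + 2449298 = (825/2)/(-431915) + 2449298 = (825/2)*(-1/431915) + 2449298 = -15/15706 + 2449298 = 38468674373/15706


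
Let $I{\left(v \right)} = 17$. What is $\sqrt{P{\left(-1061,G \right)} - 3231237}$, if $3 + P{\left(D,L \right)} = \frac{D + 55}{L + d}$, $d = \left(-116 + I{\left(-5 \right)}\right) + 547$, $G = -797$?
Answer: $\frac{i \sqrt{393567912146}}{349} \approx 1797.6 i$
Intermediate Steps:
$d = 448$ ($d = \left(-116 + 17\right) + 547 = -99 + 547 = 448$)
$P{\left(D,L \right)} = -3 + \frac{55 + D}{448 + L}$ ($P{\left(D,L \right)} = -3 + \frac{D + 55}{L + 448} = -3 + \frac{55 + D}{448 + L}$)
$\sqrt{P{\left(-1061,G \right)} - 3231237} = \sqrt{\frac{-1289 - 1061 - -2391}{448 - 797} - 3231237} = \sqrt{\frac{-1289 - 1061 + 2391}{-349} - 3231237} = \sqrt{\left(- \frac{1}{349}\right) 41 - 3231237} = \sqrt{- \frac{41}{349} - 3231237} = \sqrt{- \frac{1127701754}{349}} = \frac{i \sqrt{393567912146}}{349}$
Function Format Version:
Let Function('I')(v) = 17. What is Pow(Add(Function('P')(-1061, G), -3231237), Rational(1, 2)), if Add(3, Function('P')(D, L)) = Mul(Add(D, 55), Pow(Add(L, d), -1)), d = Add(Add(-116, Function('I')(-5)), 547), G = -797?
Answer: Mul(Rational(1, 349), I, Pow(393567912146, Rational(1, 2))) ≈ Mul(1797.6, I)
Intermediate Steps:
d = 448 (d = Add(Add(-116, 17), 547) = Add(-99, 547) = 448)
Function('P')(D, L) = Add(-3, Mul(Pow(Add(448, L), -1), Add(55, D))) (Function('P')(D, L) = Add(-3, Mul(Add(D, 55), Pow(Add(L, 448), -1))) = Add(-3, Mul(Add(55, D), Pow(Add(448, L), -1))) = Add(-3, Mul(Pow(Add(448, L), -1), Add(55, D))))
Pow(Add(Function('P')(-1061, G), -3231237), Rational(1, 2)) = Pow(Add(Mul(Pow(Add(448, -797), -1), Add(-1289, -1061, Mul(-3, -797))), -3231237), Rational(1, 2)) = Pow(Add(Mul(Pow(-349, -1), Add(-1289, -1061, 2391)), -3231237), Rational(1, 2)) = Pow(Add(Mul(Rational(-1, 349), 41), -3231237), Rational(1, 2)) = Pow(Add(Rational(-41, 349), -3231237), Rational(1, 2)) = Pow(Rational(-1127701754, 349), Rational(1, 2)) = Mul(Rational(1, 349), I, Pow(393567912146, Rational(1, 2)))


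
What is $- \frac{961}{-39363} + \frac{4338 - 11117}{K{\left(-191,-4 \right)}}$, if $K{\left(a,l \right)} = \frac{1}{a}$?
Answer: $\frac{50966780368}{39363} \approx 1.2948 \cdot 10^{6}$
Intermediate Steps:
$- \frac{961}{-39363} + \frac{4338 - 11117}{K{\left(-191,-4 \right)}} = - \frac{961}{-39363} + \frac{4338 - 11117}{\frac{1}{-191}} = \left(-961\right) \left(- \frac{1}{39363}\right) + \frac{4338 - 11117}{- \frac{1}{191}} = \frac{961}{39363} - -1294789 = \frac{961}{39363} + 1294789 = \frac{50966780368}{39363}$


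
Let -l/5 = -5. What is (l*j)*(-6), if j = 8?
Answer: -1200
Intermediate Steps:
l = 25 (l = -5*(-5) = 25)
(l*j)*(-6) = (25*8)*(-6) = 200*(-6) = -1200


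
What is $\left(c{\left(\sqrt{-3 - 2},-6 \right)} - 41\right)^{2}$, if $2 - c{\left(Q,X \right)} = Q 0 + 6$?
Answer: $2025$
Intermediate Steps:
$c{\left(Q,X \right)} = -4$ ($c{\left(Q,X \right)} = 2 - \left(Q 0 + 6\right) = 2 - \left(0 + 6\right) = 2 - 6 = -4$)
$\left(c{\left(\sqrt{-3 - 2},-6 \right)} - 41\right)^{2} = \left(-4 - 41\right)^{2} = \left(-45\right)^{2} = 2025$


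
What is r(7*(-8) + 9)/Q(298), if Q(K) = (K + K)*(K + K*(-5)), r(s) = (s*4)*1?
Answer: 47/177608 ≈ 0.00026463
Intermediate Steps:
r(s) = 4*s (r(s) = (4*s)*1 = 4*s)
Q(K) = -8*K² (Q(K) = (2*K)*(K - 5*K) = (2*K)*(-4*K) = -8*K²)
r(7*(-8) + 9)/Q(298) = (4*(7*(-8) + 9))/((-8*298²)) = (4*(-56 + 9))/((-8*88804)) = (4*(-47))/(-710432) = -188*(-1/710432) = 47/177608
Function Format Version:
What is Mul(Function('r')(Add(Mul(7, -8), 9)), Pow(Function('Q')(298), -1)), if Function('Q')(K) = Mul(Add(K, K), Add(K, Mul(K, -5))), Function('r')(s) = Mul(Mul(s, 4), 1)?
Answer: Rational(47, 177608) ≈ 0.00026463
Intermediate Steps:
Function('r')(s) = Mul(4, s) (Function('r')(s) = Mul(Mul(4, s), 1) = Mul(4, s))
Function('Q')(K) = Mul(-8, Pow(K, 2)) (Function('Q')(K) = Mul(Mul(2, K), Add(K, Mul(-5, K))) = Mul(Mul(2, K), Mul(-4, K)) = Mul(-8, Pow(K, 2)))
Mul(Function('r')(Add(Mul(7, -8), 9)), Pow(Function('Q')(298), -1)) = Mul(Mul(4, Add(Mul(7, -8), 9)), Pow(Mul(-8, Pow(298, 2)), -1)) = Mul(Mul(4, Add(-56, 9)), Pow(Mul(-8, 88804), -1)) = Mul(Mul(4, -47), Pow(-710432, -1)) = Mul(-188, Rational(-1, 710432)) = Rational(47, 177608)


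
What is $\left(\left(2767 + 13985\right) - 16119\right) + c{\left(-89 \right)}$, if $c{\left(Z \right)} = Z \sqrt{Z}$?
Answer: $633 - 89 i \sqrt{89} \approx 633.0 - 839.62 i$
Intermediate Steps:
$c{\left(Z \right)} = Z^{\frac{3}{2}}$
$\left(\left(2767 + 13985\right) - 16119\right) + c{\left(-89 \right)} = \left(\left(2767 + 13985\right) - 16119\right) + \left(-89\right)^{\frac{3}{2}} = \left(16752 - 16119\right) - 89 i \sqrt{89} = 633 - 89 i \sqrt{89}$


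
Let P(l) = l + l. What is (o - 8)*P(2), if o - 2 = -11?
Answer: -68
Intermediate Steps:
o = -9 (o = 2 - 11 = -9)
P(l) = 2*l
(o - 8)*P(2) = (-9 - 8)*(2*2) = -17*4 = -68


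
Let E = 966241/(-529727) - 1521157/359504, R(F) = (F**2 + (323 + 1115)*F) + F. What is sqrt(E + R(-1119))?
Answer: I*sqrt(811669260550352504809144009)/47609743852 ≈ 598.4*I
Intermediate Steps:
R(F) = F**2 + 1439*F (R(F) = (F**2 + 1438*F) + F = F**2 + 1439*F)
E = -1153165438603/190438975408 (E = 966241*(-1/529727) - 1521157*1/359504 = -966241/529727 - 1521157/359504 = -1153165438603/190438975408 ≈ -6.0553)
sqrt(E + R(-1119)) = sqrt(-1153165438603/190438975408 - 1119*(1439 - 1119)) = sqrt(-1153165438603/190438975408 - 1119*320) = sqrt(-1153165438603/190438975408 - 358080) = sqrt(-68193541479535243/190438975408) = I*sqrt(811669260550352504809144009)/47609743852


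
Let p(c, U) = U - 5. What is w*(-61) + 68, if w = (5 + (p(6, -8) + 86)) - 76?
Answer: -54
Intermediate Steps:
p(c, U) = -5 + U
w = 2 (w = (5 + ((-5 - 8) + 86)) - 76 = (5 + (-13 + 86)) - 76 = (5 + 73) - 76 = 78 - 76 = 2)
w*(-61) + 68 = 2*(-61) + 68 = -122 + 68 = -54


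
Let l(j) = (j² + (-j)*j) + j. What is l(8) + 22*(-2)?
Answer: -36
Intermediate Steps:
l(j) = j (l(j) = (j² - j²) + j = 0 + j = j)
l(8) + 22*(-2) = 8 + 22*(-2) = 8 - 44 = -36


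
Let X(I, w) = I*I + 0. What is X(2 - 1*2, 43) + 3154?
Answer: 3154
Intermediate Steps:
X(I, w) = I² (X(I, w) = I² + 0 = I²)
X(2 - 1*2, 43) + 3154 = (2 - 1*2)² + 3154 = (2 - 2)² + 3154 = 0² + 3154 = 0 + 3154 = 3154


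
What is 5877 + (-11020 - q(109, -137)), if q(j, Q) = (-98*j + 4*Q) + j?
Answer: 5978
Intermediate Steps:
q(j, Q) = -97*j + 4*Q
5877 + (-11020 - q(109, -137)) = 5877 + (-11020 - (-97*109 + 4*(-137))) = 5877 + (-11020 - (-10573 - 548)) = 5877 + (-11020 - 1*(-11121)) = 5877 + (-11020 + 11121) = 5877 + 101 = 5978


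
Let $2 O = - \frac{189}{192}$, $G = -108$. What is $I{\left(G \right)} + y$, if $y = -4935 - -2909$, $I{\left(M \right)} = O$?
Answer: $- \frac{259391}{128} \approx -2026.5$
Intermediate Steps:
$O = - \frac{63}{128}$ ($O = \frac{\left(-189\right) \frac{1}{192}}{2} = \frac{1}{2} \left(- \frac{63}{64}\right) = - \frac{63}{128} \approx -0.49219$)
$I{\left(M \right)} = - \frac{63}{128}$
$y = -2026$ ($y = -4935 + 2909 = -2026$)
$I{\left(G \right)} + y = - \frac{63}{128} - 2026 = - \frac{259391}{128}$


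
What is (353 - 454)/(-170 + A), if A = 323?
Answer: -101/153 ≈ -0.66013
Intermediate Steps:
(353 - 454)/(-170 + A) = (353 - 454)/(-170 + 323) = -101/153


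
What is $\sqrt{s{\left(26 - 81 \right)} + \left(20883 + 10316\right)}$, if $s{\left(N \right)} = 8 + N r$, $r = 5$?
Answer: $2 \sqrt{7733} \approx 175.88$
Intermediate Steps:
$s{\left(N \right)} = 8 + 5 N$ ($s{\left(N \right)} = 8 + N 5 = 8 + 5 N$)
$\sqrt{s{\left(26 - 81 \right)} + \left(20883 + 10316\right)} = \sqrt{\left(8 + 5 \left(26 - 81\right)\right) + \left(20883 + 10316\right)} = \sqrt{\left(8 + 5 \left(26 - 81\right)\right) + 31199} = \sqrt{\left(8 + 5 \left(-55\right)\right) + 31199} = \sqrt{\left(8 - 275\right) + 31199} = \sqrt{-267 + 31199} = \sqrt{30932} = 2 \sqrt{7733}$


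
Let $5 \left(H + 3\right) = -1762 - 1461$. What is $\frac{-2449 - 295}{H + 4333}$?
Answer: $- \frac{13720}{18427} \approx -0.74456$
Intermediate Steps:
$H = - \frac{3238}{5}$ ($H = -3 + \frac{-1762 - 1461}{5} = -3 + \frac{1}{5} \left(-3223\right) = -3 - \frac{3223}{5} = - \frac{3238}{5} \approx -647.6$)
$\frac{-2449 - 295}{H + 4333} = \frac{-2449 - 295}{- \frac{3238}{5} + 4333} = - \frac{2744}{\frac{18427}{5}} = \left(-2744\right) \frac{5}{18427} = - \frac{13720}{18427}$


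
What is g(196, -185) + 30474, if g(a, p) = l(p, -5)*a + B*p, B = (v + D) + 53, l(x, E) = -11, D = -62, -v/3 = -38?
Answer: 8893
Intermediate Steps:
v = 114 (v = -3*(-38) = 114)
B = 105 (B = (114 - 62) + 53 = 52 + 53 = 105)
g(a, p) = -11*a + 105*p
g(196, -185) + 30474 = (-11*196 + 105*(-185)) + 30474 = (-2156 - 19425) + 30474 = -21581 + 30474 = 8893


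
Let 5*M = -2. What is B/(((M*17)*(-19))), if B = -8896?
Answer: -22240/323 ≈ -68.854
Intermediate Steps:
M = -⅖ (M = (⅕)*(-2) = -⅖ ≈ -0.40000)
B/(((M*17)*(-19))) = -8896/(-⅖*17*(-19)) = -8896/((-34/5*(-19))) = -8896/646/5 = -8896*5/646 = -22240/323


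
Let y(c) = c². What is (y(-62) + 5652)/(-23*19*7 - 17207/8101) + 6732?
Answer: 83432163208/12399083 ≈ 6728.9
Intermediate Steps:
(y(-62) + 5652)/(-23*19*7 - 17207/8101) + 6732 = ((-62)² + 5652)/(-23*19*7 - 17207/8101) + 6732 = (3844 + 5652)/(-437*7 - 17207*1/8101) + 6732 = 9496/(-3059 - 17207/8101) + 6732 = 9496/(-24798166/8101) + 6732 = 9496*(-8101/24798166) + 6732 = -38463548/12399083 + 6732 = 83432163208/12399083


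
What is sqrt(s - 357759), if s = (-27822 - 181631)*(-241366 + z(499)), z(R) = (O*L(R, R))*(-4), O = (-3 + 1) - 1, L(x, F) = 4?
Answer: sqrt(50544421295) ≈ 2.2482e+5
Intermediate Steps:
O = -3 (O = -2 - 1 = -3)
z(R) = 48 (z(R) = -3*4*(-4) = -12*(-4) = 48)
s = 50544779054 (s = (-27822 - 181631)*(-241366 + 48) = -209453*(-241318) = 50544779054)
sqrt(s - 357759) = sqrt(50544779054 - 357759) = sqrt(50544421295)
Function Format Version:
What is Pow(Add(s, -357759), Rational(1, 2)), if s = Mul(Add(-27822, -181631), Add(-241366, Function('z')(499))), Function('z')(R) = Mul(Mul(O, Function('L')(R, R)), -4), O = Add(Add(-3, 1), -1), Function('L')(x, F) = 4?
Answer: Pow(50544421295, Rational(1, 2)) ≈ 2.2482e+5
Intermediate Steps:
O = -3 (O = Add(-2, -1) = -3)
Function('z')(R) = 48 (Function('z')(R) = Mul(Mul(-3, 4), -4) = Mul(-12, -4) = 48)
s = 50544779054 (s = Mul(Add(-27822, -181631), Add(-241366, 48)) = Mul(-209453, -241318) = 50544779054)
Pow(Add(s, -357759), Rational(1, 2)) = Pow(Add(50544779054, -357759), Rational(1, 2)) = Pow(50544421295, Rational(1, 2))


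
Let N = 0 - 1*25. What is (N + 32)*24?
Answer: 168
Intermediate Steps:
N = -25 (N = 0 - 25 = -25)
(N + 32)*24 = (-25 + 32)*24 = 7*24 = 168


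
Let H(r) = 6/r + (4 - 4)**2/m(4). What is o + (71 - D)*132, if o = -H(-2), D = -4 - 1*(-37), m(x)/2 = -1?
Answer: 5019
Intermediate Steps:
m(x) = -2 (m(x) = 2*(-1) = -2)
D = 33 (D = -4 + 37 = 33)
H(r) = 6/r (H(r) = 6/r + (4 - 4)**2/(-2) = 6/r + 0**2*(-1/2) = 6/r + 0*(-1/2) = 6/r + 0 = 6/r)
o = 3 (o = -6/(-2) = -6*(-1)/2 = -1*(-3) = 3)
o + (71 - D)*132 = 3 + (71 - 1*33)*132 = 3 + (71 - 33)*132 = 3 + 38*132 = 3 + 5016 = 5019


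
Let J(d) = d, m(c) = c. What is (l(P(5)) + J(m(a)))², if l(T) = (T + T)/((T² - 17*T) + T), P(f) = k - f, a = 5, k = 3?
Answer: 1936/81 ≈ 23.901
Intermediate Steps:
P(f) = 3 - f
l(T) = 2*T/(T² - 16*T) (l(T) = (2*T)/(T² - 16*T) = 2*T/(T² - 16*T))
(l(P(5)) + J(m(a)))² = (2/(-16 + (3 - 1*5)) + 5)² = (2/(-16 + (3 - 5)) + 5)² = (2/(-16 - 2) + 5)² = (2/(-18) + 5)² = (2*(-1/18) + 5)² = (-⅑ + 5)² = (44/9)² = 1936/81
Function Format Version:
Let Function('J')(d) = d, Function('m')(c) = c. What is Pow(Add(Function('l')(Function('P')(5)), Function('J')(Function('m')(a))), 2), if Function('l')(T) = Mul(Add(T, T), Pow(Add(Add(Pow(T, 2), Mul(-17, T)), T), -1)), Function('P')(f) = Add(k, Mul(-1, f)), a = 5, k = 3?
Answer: Rational(1936, 81) ≈ 23.901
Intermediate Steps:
Function('P')(f) = Add(3, Mul(-1, f))
Function('l')(T) = Mul(2, T, Pow(Add(Pow(T, 2), Mul(-16, T)), -1)) (Function('l')(T) = Mul(Mul(2, T), Pow(Add(Pow(T, 2), Mul(-16, T)), -1)) = Mul(2, T, Pow(Add(Pow(T, 2), Mul(-16, T)), -1)))
Pow(Add(Function('l')(Function('P')(5)), Function('J')(Function('m')(a))), 2) = Pow(Add(Mul(2, Pow(Add(-16, Add(3, Mul(-1, 5))), -1)), 5), 2) = Pow(Add(Mul(2, Pow(Add(-16, Add(3, -5)), -1)), 5), 2) = Pow(Add(Mul(2, Pow(Add(-16, -2), -1)), 5), 2) = Pow(Add(Mul(2, Pow(-18, -1)), 5), 2) = Pow(Add(Mul(2, Rational(-1, 18)), 5), 2) = Pow(Add(Rational(-1, 9), 5), 2) = Pow(Rational(44, 9), 2) = Rational(1936, 81)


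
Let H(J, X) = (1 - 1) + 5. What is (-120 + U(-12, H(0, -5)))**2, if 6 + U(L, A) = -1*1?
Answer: 16129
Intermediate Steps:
H(J, X) = 5 (H(J, X) = 0 + 5 = 5)
U(L, A) = -7 (U(L, A) = -6 - 1*1 = -6 - 1 = -7)
(-120 + U(-12, H(0, -5)))**2 = (-120 - 7)**2 = (-127)**2 = 16129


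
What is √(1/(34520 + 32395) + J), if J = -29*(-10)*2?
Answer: √288557561935/22305 ≈ 24.083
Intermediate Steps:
J = 580 (J = 290*2 = 580)
√(1/(34520 + 32395) + J) = √(1/(34520 + 32395) + 580) = √(1/66915 + 580) = √(38810701/66915) = √288557561935/22305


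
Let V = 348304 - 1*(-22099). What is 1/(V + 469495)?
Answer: 1/839898 ≈ 1.1906e-6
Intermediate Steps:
V = 370403 (V = 348304 + 22099 = 370403)
1/(V + 469495) = 1/(370403 + 469495) = 1/839898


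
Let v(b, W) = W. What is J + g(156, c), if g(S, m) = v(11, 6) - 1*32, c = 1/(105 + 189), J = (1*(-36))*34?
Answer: -1250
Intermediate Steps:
J = -1224 (J = -36*34 = -1224)
c = 1/294 ≈ 0.0034014
g(S, m) = -26 (g(S, m) = 6 - 1*32 = 6 - 32 = -26)
J + g(156, c) = -1224 - 26 = -1250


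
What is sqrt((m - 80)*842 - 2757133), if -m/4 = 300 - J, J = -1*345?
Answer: I*sqrt(4996853) ≈ 2235.4*I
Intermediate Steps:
J = -345
m = -2580 (m = -4*(300 - 1*(-345)) = -4*(300 + 345) = -4*645 = -2580)
sqrt((m - 80)*842 - 2757133) = sqrt((-2580 - 80)*842 - 2757133) = sqrt(-2660*842 - 2757133) = sqrt(-2239720 - 2757133) = sqrt(-4996853) = I*sqrt(4996853)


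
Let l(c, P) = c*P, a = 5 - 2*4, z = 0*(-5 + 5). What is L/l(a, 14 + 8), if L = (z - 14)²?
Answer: -98/33 ≈ -2.9697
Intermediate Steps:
z = 0 (z = 0*0 = 0)
a = -3 (a = 5 - 8 = -3)
l(c, P) = P*c
L = 196 (L = (0 - 14)² = (-14)² = 196)
L/l(a, 14 + 8) = 196/(((14 + 8)*(-3))) = 196/((22*(-3))) = 196/(-66) = 196*(-1/66) = -98/33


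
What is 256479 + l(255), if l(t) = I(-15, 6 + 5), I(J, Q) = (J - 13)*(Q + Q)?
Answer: 255863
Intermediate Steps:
I(J, Q) = 2*Q*(-13 + J) (I(J, Q) = (-13 + J)*(2*Q) = 2*Q*(-13 + J))
l(t) = -616 (l(t) = 2*(6 + 5)*(-13 - 15) = 2*11*(-28) = -616)
256479 + l(255) = 256479 - 616 = 255863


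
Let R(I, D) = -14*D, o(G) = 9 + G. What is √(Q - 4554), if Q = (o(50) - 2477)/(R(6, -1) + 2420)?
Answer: I*√6746350659/1217 ≈ 67.491*I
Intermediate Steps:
Q = -1209/1217 (Q = ((9 + 50) - 2477)/(-14*(-1) + 2420) = (59 - 2477)/(14 + 2420) = -2418/2434 = -2418*1/2434 = -1209/1217 ≈ -0.99343)
√(Q - 4554) = √(-1209/1217 - 4554) = √(-5543427/1217) = I*√6746350659/1217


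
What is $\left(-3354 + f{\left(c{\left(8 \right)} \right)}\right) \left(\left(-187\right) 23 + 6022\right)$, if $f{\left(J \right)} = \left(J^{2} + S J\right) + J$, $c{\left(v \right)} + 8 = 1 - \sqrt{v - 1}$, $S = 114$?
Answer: $-7061263 - 173821 \sqrt{7} \approx -7.5212 \cdot 10^{6}$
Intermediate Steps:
$c{\left(v \right)} = -7 - \sqrt{-1 + v}$ ($c{\left(v \right)} = -8 - \left(-1 + \sqrt{v - 1}\right) = -8 - \left(-1 + \sqrt{-1 + v}\right) = -7 - \sqrt{-1 + v}$)
$f{\left(J \right)} = J^{2} + 115 J$ ($f{\left(J \right)} = \left(J^{2} + 114 J\right) + J = J^{2} + 115 J$)
$\left(-3354 + f{\left(c{\left(8 \right)} \right)}\right) \left(\left(-187\right) 23 + 6022\right) = \left(-3354 + \left(-7 - \sqrt{-1 + 8}\right) \left(115 - \left(7 + \sqrt{-1 + 8}\right)\right)\right) \left(\left(-187\right) 23 + 6022\right) = \left(-3354 + \left(-7 - \sqrt{7}\right) \left(115 - \left(7 + \sqrt{7}\right)\right)\right) \left(-4301 + 6022\right) = \left(-3354 + \left(-7 - \sqrt{7}\right) \left(108 - \sqrt{7}\right)\right) 1721 = -5772234 + 1721 \left(-7 - \sqrt{7}\right) \left(108 - \sqrt{7}\right)$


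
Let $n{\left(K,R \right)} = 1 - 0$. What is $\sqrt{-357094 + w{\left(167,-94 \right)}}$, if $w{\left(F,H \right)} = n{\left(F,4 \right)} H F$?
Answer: $14 i \sqrt{1902} \approx 610.57 i$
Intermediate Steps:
$n{\left(K,R \right)} = 1$ ($n{\left(K,R \right)} = 1 + 0 = 1$)
$w{\left(F,H \right)} = F H$ ($w{\left(F,H \right)} = 1 H F = H F = F H$)
$\sqrt{-357094 + w{\left(167,-94 \right)}} = \sqrt{-357094 + 167 \left(-94\right)} = \sqrt{-357094 - 15698} = \sqrt{-372792} = 14 i \sqrt{1902}$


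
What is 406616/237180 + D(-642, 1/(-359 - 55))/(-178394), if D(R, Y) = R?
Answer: 9086265533/5288936115 ≈ 1.7180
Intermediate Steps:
406616/237180 + D(-642, 1/(-359 - 55))/(-178394) = 406616/237180 - 642/(-178394) = 406616*(1/237180) - 642*(-1/178394) = 101654/59295 + 321/89197 = 9086265533/5288936115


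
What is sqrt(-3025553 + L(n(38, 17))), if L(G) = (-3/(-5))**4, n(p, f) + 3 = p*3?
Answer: 4*I*sqrt(118185659)/25 ≈ 1739.4*I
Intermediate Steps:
n(p, f) = -3 + 3*p (n(p, f) = -3 + p*3 = -3 + 3*p)
L(G) = 81/625 (L(G) = (-3*(-1/5))**4 = (3/5)**4 = 81/625)
sqrt(-3025553 + L(n(38, 17))) = sqrt(-3025553 + 81/625) = sqrt(-1890970544/625) = 4*I*sqrt(118185659)/25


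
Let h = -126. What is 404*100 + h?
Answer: 40274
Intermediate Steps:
404*100 + h = 404*100 - 126 = 40400 - 126 = 40274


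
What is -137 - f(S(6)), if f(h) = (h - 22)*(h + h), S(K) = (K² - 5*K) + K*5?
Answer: -1145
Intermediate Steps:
S(K) = K² (S(K) = (K² - 5*K) + 5*K = K²)
f(h) = 2*h*(-22 + h) (f(h) = (-22 + h)*(2*h) = 2*h*(-22 + h))
-137 - f(S(6)) = -137 - 2*6²*(-22 + 6²) = -137 - 2*36*(-22 + 36) = -137 - 2*36*14 = -137 - 1*1008 = -137 - 1008 = -1145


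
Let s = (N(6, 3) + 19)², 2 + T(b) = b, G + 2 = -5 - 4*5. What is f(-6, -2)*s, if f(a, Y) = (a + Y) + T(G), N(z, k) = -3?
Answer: -9472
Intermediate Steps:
G = -27 (G = -2 + (-5 - 4*5) = -2 + (-5 - 20) = -2 - 25 = -27)
T(b) = -2 + b
s = 256 (s = (-3 + 19)² = 16² = 256)
f(a, Y) = -29 + Y + a (f(a, Y) = (a + Y) + (-2 - 27) = (Y + a) - 29 = -29 + Y + a)
f(-6, -2)*s = (-29 - 2 - 6)*256 = -37*256 = -9472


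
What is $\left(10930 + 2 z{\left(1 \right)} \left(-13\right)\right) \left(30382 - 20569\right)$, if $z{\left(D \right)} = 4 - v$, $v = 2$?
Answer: $106745814$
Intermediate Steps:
$z{\left(D \right)} = 2$ ($z{\left(D \right)} = 4 - 2 = 2$)
$\left(10930 + 2 z{\left(1 \right)} \left(-13\right)\right) \left(30382 - 20569\right) = \left(10930 + 2 \cdot 2 \left(-13\right)\right) \left(30382 - 20569\right) = \left(10930 + 4 \left(-13\right)\right) 9813 = \left(10930 - 52\right) 9813 = 10878 \cdot 9813 = 106745814$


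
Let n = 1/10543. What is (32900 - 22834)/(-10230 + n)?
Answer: -106125838/107854889 ≈ -0.98397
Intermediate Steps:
n = 1/10543 ≈ 9.4850e-5
(32900 - 22834)/(-10230 + n) = (32900 - 22834)/(-10230 + 1/10543) = 10066/(-107854889/10543) = 10066*(-10543/107854889) = -106125838/107854889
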